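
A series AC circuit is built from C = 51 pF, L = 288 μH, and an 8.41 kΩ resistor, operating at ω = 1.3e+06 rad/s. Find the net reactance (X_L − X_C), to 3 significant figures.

X_L = ωL = 374 Ω
X_C = 1/(ωC) = 15100 Ω
X = 374 − 15100 = -14700 Ω

-14700 Ω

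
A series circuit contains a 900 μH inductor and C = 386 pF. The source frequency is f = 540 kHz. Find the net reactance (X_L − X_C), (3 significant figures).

2290 Ω

ω = 2πf = 3.393e+06 rad/s
X_L = ωL = 3050 Ω
X_C = 1/(ωC) = 764 Ω
X = 3050 − 764 = 2290 Ω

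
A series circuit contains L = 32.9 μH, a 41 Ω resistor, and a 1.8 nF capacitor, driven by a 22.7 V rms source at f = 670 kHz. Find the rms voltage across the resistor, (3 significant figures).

22.4 V

ω = 2πf = 4.21e+06 rad/s
X_L = ωL = 139 Ω
X_C = 1/(ωC) = 132 Ω
Net reactance X = X_L − X_C = 6.53 Ω
Z = 41.0 + j6.53 Ω
|Z| = √(41.0² + 6.53²) = 41.5 Ω
I = V/|Z| = 547 mA
V_R = I·|Z_R| = 0.547 × 41.0 = 22.4 V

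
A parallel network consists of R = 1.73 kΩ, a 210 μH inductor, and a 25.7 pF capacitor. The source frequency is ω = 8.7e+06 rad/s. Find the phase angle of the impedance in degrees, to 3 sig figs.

29.3°

X_L = ωL = 1830 Ω
X_C = 1/(ωC) = 4470 Ω
Parallel: admittances add. Y = 1/R + 1/(jωL) + jωC
Y = (0.000578 − j0.000324) S
|Y| = 0.000663 S → |Z| = 1/|Y| = 1510 Ω, ∠Z = −∠Y = 29.3°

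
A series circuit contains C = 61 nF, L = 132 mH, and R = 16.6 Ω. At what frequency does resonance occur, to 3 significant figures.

1.77 kHz

ω₀ = 1/√(LC) = 1/√(0.132 × 6.1e-08) = 11140 rad/s
f₀ = ω₀/(2π) = 1.77 kHz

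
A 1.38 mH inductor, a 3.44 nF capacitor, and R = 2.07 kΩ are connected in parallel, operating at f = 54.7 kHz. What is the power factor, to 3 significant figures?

0.462

ω = 2πf = 343700 rad/s
X_L = ωL = 474 Ω
X_C = 1/(ωC) = 846 Ω
Parallel: admittances add. Y = 1/R + 1/(jωL) + jωC
Y = (0.000483 − j0.000926) S
|Y| = 0.00104 S → |Z| = 1/|Y| = 957 Ω, ∠Z = −∠Y = 62.5°
cos φ = cos(62.5°) = 0.462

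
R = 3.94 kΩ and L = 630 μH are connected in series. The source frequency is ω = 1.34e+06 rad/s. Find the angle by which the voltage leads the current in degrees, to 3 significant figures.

X_L = ωL = 844 Ω
Z = 3940 + j844 Ω
|Z| = √(3940² + 844²) = 4030 Ω
∠Z = arctan(844/3940) = 12.1°

12.1°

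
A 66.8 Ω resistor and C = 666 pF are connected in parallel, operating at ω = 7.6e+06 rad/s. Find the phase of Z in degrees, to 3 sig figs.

X_C = 1/(ωC) = 198 Ω
Parallel: admittances add. Y = 1/R + jωC
Y = (0.0150 + j0.00506) S
|Y| = 0.0158 S → |Z| = 1/|Y| = 63.3 Ω, ∠Z = −∠Y = -18.7°

-18.7°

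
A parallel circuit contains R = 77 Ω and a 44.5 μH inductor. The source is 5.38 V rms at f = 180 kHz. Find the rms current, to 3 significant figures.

128 mA

ω = 2πf = 1.131e+06 rad/s
X_L = ωL = 50.3 Ω
Parallel: admittances add. Y = 1/R + 1/(jωL)
Y = (0.0130 − j0.0199) S
|Y| = 0.0237 S → |Z| = 1/|Y| = 42.1 Ω, ∠Z = −∠Y = 56.8°
I = V/|Z| = 5.38/42.1 = 128 mA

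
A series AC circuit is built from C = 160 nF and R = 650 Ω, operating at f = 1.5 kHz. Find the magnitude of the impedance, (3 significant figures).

929 Ω

ω = 2πf = 9425 rad/s
X_C = 1/(ωC) = 663 Ω
Z = 650 − j663 Ω
|Z| = √(650² + 663²) = 929 Ω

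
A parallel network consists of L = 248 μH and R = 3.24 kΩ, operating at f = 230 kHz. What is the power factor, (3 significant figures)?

ω = 2πf = 1.445e+06 rad/s
X_L = ωL = 358 Ω
Parallel: admittances add. Y = 1/R + 1/(jωL)
Y = (0.000309 − j0.00279) S
|Y| = 0.00281 S → |Z| = 1/|Y| = 356 Ω, ∠Z = −∠Y = 83.7°
cos φ = cos(83.7°) = 0.110

0.110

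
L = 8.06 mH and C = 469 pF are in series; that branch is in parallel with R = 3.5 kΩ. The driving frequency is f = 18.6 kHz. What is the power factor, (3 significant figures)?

ω = 2πf = 116900 rad/s
X_L = ωL = 942 Ω
X_C = 1/(ωC) = 18200 Ω
Branch 1: Z₁ = R = 3500 Ω
Branch 2 (series LC): Z₂ = j(X_L − X_C) = −j17300 Ω
Parallel: Z = Z₁Z₂/(Z₁+Z₂), |Z| = 3430 Ω, ∠Z = -11.4°
cos φ = cos(-11.4°) = 0.980

0.980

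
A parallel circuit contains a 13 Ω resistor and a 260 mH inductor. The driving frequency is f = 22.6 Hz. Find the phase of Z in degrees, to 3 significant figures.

ω = 2πf = 142.0 rad/s
X_L = ωL = 36.9 Ω
Parallel: admittances add. Y = 1/R + 1/(jωL)
Y = (0.0769 − j0.0271) S
|Y| = 0.0816 S → |Z| = 1/|Y| = 12.3 Ω, ∠Z = −∠Y = 19.4°

19.4°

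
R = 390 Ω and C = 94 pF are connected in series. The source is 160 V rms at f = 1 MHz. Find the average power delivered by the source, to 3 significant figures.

ω = 2πf = 6.283e+06 rad/s
X_C = 1/(ωC) = 1690 Ω
Z = 390 − j1690 Ω
|Z| = √(390² + 1690²) = 1740 Ω
∠Z = arctan(-1690/390) = -77.0°
I = V/|Z| = 92.1 mA
P = VI cos φ = 160 × 0.0921 × cos(-77.0°) = 3.31 W

3.31 W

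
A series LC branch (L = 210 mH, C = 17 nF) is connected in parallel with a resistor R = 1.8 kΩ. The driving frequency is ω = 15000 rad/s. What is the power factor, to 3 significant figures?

X_L = ωL = 3150 Ω
X_C = 1/(ωC) = 3920 Ω
Branch 1: Z₁ = R = 1800 Ω
Branch 2 (series LC): Z₂ = j(X_L − X_C) = −j772 Ω
Parallel: Z = Z₁Z₂/(Z₁+Z₂), |Z| = 709 Ω, ∠Z = -66.8°
cos φ = cos(-66.8°) = 0.394

0.394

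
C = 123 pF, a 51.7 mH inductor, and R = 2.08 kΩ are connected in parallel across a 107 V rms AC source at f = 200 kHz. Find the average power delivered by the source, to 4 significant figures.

5.504 W

ω = 2πf = 1.257e+06 rad/s
X_L = ωL = 64970 Ω
X_C = 1/(ωC) = 6470 Ω
Parallel: admittances add. Y = 1/R + 1/(jωL) + jωC
Y = (0.0004808 + j0.0001392) S
|Y| = 0.0005005 S → |Z| = 1/|Y| = 1998 Ω, ∠Z = −∠Y = -16.14°
I = V/|Z| = 53.55 mA
P = VI cos φ = 107 × 0.05355 × cos(-16.14°) = 5.504 W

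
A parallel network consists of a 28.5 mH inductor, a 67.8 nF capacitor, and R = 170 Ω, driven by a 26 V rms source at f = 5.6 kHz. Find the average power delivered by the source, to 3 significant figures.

ω = 2πf = 35190 rad/s
X_L = ωL = 1000 Ω
X_C = 1/(ωC) = 419 Ω
Parallel: admittances add. Y = 1/R + 1/(jωL) + jωC
Y = (0.00588 + j0.00139) S
|Y| = 0.00604 S → |Z| = 1/|Y| = 165 Ω, ∠Z = −∠Y = -13.3°
I = V/|Z| = 157 mA
P = VI cos φ = 26 × 0.157 × cos(-13.3°) = 3.98 W

3.98 W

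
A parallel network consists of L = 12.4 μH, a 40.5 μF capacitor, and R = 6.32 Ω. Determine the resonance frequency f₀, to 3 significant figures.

7.10 kHz

ω₀ = 1/√(LC) = 1/√(1.24e-05 × 4.05e-05) = 44620 rad/s
f₀ = ω₀/(2π) = 7.10 kHz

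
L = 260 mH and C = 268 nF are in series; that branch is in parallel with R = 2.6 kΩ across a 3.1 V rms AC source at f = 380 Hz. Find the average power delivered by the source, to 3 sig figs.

ω = 2πf = 2388 rad/s
X_L = ωL = 621 Ω
X_C = 1/(ωC) = 1560 Ω
Branch 1: Z₁ = R = 2600 Ω
Branch 2 (series LC): Z₂ = j(X_L − X_C) = −j942 Ω
Parallel: Z = Z₁Z₂/(Z₁+Z₂), |Z| = 886 Ω, ∠Z = -70.1°
I = V/|Z| = 3.50 mA
P = VI cos φ = 3.1 × 0.00350 × cos(-70.1°) = 3.70 mW

3.70 mW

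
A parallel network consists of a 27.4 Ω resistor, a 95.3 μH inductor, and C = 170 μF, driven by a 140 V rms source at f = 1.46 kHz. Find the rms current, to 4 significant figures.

58.41 A

ω = 2πf = 9173 rad/s
X_L = ωL = 0.8742 Ω
X_C = 1/(ωC) = 0.6412 Ω
Parallel: admittances add. Y = 1/R + 1/(jωL) + jωC
Y = (0.03650 + j0.4156) S
|Y| = 0.4172 S → |Z| = 1/|Y| = 2.397 Ω, ∠Z = −∠Y = -84.98°
I = V/|Z| = 140/2.397 = 58.41 A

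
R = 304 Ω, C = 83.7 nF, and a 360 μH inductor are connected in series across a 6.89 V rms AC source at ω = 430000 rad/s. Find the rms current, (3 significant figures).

X_L = ωL = 155 Ω
X_C = 1/(ωC) = 27.8 Ω
Net reactance X = X_L − X_C = 127 Ω
Z = 304 + j127 Ω
|Z| = √(304² + 127²) = 329 Ω
I = V/|Z| = 6.89/329 = 20.9 mA

20.9 mA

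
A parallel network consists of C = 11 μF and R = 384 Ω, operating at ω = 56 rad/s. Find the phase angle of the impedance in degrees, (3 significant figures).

X_C = 1/(ωC) = 1620 Ω
Parallel: admittances add. Y = 1/R + jωC
Y = (0.00260 + j0.000616) S
|Y| = 0.00268 S → |Z| = 1/|Y| = 374 Ω, ∠Z = −∠Y = -13.3°

-13.3°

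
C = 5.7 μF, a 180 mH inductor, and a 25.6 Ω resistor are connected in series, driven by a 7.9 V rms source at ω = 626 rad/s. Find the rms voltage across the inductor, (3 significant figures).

5.25 V

X_L = ωL = 113 Ω
X_C = 1/(ωC) = 280 Ω
Net reactance X = X_L − X_C = -168 Ω
Z = 25.6 − j168 Ω
|Z| = √(25.6² + 168²) = 170 Ω
I = V/|Z| = 46.6 mA
V_L = I·|Z_L| = 0.0466 × 113 = 5.25 V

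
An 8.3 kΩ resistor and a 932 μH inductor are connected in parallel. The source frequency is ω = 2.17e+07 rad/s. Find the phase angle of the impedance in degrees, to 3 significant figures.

22.3°

X_L = ωL = 20200 Ω
Parallel: admittances add. Y = 1/R + 1/(jωL)
Y = (0.000120 − j4.94e-05) S
|Y| = 0.000130 S → |Z| = 1/|Y| = 7680 Ω, ∠Z = −∠Y = 22.3°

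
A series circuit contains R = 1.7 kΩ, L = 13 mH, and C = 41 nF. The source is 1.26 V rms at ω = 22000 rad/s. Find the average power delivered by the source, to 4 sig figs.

X_L = ωL = 286.0 Ω
X_C = 1/(ωC) = 1109 Ω
Net reactance X = X_L − X_C = -822.6 Ω
Z = 1700 − j822.6 Ω
|Z| = √(1700² + 822.6²) = 1889 Ω
∠Z = arctan(-822.6/1700) = -25.82°
I = V/|Z| = 667.2 μA
P = VI cos φ = 1.26 × 0.0006672 × cos(-25.82°) = 756.7 μW

756.7 μW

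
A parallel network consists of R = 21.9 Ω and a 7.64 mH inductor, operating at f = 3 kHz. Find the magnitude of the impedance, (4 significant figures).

ω = 2πf = 18850 rad/s
X_L = ωL = 144.0 Ω
Parallel: admittances add. Y = 1/R + 1/(jωL)
Y = (0.04566 − j0.006944) S
|Y| = 0.04619 S → |Z| = 1/|Y| = 21.65 Ω, ∠Z = −∠Y = 8.647°

21.65 Ω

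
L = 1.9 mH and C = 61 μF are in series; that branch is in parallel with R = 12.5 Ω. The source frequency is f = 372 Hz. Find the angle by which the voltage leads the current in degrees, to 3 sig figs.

ω = 2πf = 2337 rad/s
X_L = ωL = 4.44 Ω
X_C = 1/(ωC) = 7.01 Ω
Branch 1: Z₁ = R = 12.5 Ω
Branch 2 (series LC): Z₂ = j(X_L − X_C) = −j2.57 Ω
Parallel: Z = Z₁Z₂/(Z₁+Z₂), |Z| = 2.52 Ω, ∠Z = -78.4°

-78.4°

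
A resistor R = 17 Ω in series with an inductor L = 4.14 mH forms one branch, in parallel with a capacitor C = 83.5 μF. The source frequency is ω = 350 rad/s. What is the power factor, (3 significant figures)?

0.924

X_L = ωL = 1.45 Ω
X_C = 1/(ωC) = 34.2 Ω
Branch 1 (R+jX_L): Z₁ = 17.0 + j1.45 Ω, |Z₁| = 17.1 Ω
Branch 2 (−jX_C): Z₂ = −j34.2 Ω
Parallel: Z = Z₁Z₂/(Z₁+Z₂), |Z| = 15.8 Ω, ∠Z = -22.5°
cos φ = cos(-22.5°) = 0.924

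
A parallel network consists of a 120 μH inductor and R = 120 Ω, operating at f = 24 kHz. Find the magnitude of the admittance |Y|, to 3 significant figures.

55.9 mS

ω = 2πf = 150800 rad/s
X_L = ωL = 18.1 Ω
Parallel: admittances add. Y = 1/R + 1/(jωL)
Y = (0.00833 − j0.0553) S
|Y| = 0.0559 S → |Z| = 1/|Y| = 17.9 Ω, ∠Z = −∠Y = 81.4°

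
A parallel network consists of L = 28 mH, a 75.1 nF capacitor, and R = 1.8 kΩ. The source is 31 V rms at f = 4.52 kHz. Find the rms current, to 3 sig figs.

ω = 2πf = 28400 rad/s
X_L = ωL = 795 Ω
X_C = 1/(ωC) = 469 Ω
Parallel: admittances add. Y = 1/R + 1/(jωL) + jωC
Y = (0.000556 + j0.000875) S
|Y| = 0.00104 S → |Z| = 1/|Y| = 965 Ω, ∠Z = −∠Y = -57.6°
I = V/|Z| = 31/965 = 32.1 mA

32.1 mA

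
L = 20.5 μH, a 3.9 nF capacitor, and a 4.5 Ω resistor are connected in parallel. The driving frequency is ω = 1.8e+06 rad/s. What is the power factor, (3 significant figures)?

X_L = ωL = 36.9 Ω
X_C = 1/(ωC) = 142 Ω
Parallel: admittances add. Y = 1/R + 1/(jωL) + jωC
Y = (0.222 − j0.0201) S
|Y| = 0.223 S → |Z| = 1/|Y| = 4.48 Ω, ∠Z = −∠Y = 5.16°
cos φ = cos(5.16°) = 0.996

0.996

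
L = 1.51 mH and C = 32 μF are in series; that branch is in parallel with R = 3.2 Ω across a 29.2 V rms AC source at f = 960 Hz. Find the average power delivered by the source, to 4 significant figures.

266.5 W

ω = 2πf = 6032 rad/s
X_L = ωL = 9.108 Ω
X_C = 1/(ωC) = 5.181 Ω
Branch 1: Z₁ = R = 3.200 Ω
Branch 2 (series LC): Z₂ = j(X_L − X_C) = j3.927 Ω
Parallel: Z = Z₁Z₂/(Z₁+Z₂), |Z| = 2.481 Ω, ∠Z = 39.17°
I = V/|Z| = 11.77 A
P = VI cos φ = 29.2 × 11.77 × cos(39.17°) = 266.5 W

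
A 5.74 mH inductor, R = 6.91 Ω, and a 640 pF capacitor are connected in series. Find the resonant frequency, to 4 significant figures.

ω₀ = 1/√(LC) = 1/√(0.00574 × 6.4e-10) = 521700 rad/s
f₀ = ω₀/(2π) = 83.04 kHz

83.04 kHz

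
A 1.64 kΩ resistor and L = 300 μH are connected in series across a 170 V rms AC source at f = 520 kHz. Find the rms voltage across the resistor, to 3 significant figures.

ω = 2πf = 3.267e+06 rad/s
X_L = ωL = 980 Ω
Z = 1640 + j980 Ω
|Z| = √(1640² + 980²) = 1910 Ω
I = V/|Z| = 89.0 mA
V_R = I·|Z_R| = 0.0890 × 1640 = 146 V

146 V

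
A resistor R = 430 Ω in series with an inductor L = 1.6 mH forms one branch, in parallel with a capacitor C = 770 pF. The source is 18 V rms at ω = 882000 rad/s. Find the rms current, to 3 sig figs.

X_L = ωL = 1410 Ω
X_C = 1/(ωC) = 1470 Ω
Branch 1 (R+jX_L): Z₁ = 430 + j1410 Ω, |Z₁| = 1480 Ω
Branch 2 (−jX_C): Z₂ = −j1470 Ω
Parallel: Z = Z₁Z₂/(Z₁+Z₂), |Z| = 5000 Ω, ∠Z = -8.84°
I = V/|Z| = 18/5000 = 3.60 mA

3.60 mA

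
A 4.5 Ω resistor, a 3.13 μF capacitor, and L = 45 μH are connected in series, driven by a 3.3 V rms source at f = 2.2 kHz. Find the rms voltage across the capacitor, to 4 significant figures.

3.325 V

ω = 2πf = 13820 rad/s
X_L = ωL = 0.6220 Ω
X_C = 1/(ωC) = 23.11 Ω
Net reactance X = X_L − X_C = -22.49 Ω
Z = 4.500 − j22.49 Ω
|Z| = √(4.500² + 22.49²) = 22.94 Ω
I = V/|Z| = 143.9 mA
V_C = I·|Z_C| = 0.1439 × 23.11 = 3.325 V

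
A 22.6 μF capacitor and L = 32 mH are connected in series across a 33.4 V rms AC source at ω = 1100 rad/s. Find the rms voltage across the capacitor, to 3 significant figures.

X_L = ωL = 35.2 Ω
X_C = 1/(ωC) = 40.2 Ω
Net reactance X = X_L − X_C = -5.03 Ω
Z = − j5.03 Ω
|Z| = √(0² + 5.03²) = 5.03 Ω
I = V/|Z| = 6.65 A
V_C = I·|Z_C| = 6.65 × 40.2 = 267 V

267 V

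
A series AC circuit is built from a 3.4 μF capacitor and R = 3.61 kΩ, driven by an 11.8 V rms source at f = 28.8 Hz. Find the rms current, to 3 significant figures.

ω = 2πf = 181.0 rad/s
X_C = 1/(ωC) = 1630 Ω
Z = 3610 − j1630 Ω
|Z| = √(3610² + 1630²) = 3960 Ω
I = V/|Z| = 11.8/3960 = 2.98 mA

2.98 mA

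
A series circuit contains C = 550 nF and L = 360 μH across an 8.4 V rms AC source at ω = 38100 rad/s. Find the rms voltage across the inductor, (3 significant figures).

X_L = ωL = 13.7 Ω
X_C = 1/(ωC) = 47.7 Ω
Net reactance X = X_L − X_C = -34.0 Ω
Z = − j34.0 Ω
|Z| = √(0² + 34.0²) = 34.0 Ω
I = V/|Z| = 247 mA
V_L = I·|Z_L| = 0.247 × 13.7 = 3.39 V

3.39 V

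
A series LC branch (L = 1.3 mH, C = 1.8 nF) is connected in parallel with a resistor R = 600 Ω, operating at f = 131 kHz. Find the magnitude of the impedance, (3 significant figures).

330 Ω

ω = 2πf = 823100 rad/s
X_L = ωL = 1070 Ω
X_C = 1/(ωC) = 675 Ω
Branch 1: Z₁ = R = 600 Ω
Branch 2 (series LC): Z₂ = j(X_L − X_C) = j395 Ω
Parallel: Z = Z₁Z₂/(Z₁+Z₂), |Z| = 330 Ω, ∠Z = 56.6°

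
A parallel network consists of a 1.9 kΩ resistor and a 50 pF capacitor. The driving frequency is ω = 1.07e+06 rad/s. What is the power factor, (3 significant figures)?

0.995

X_C = 1/(ωC) = 18700 Ω
Parallel: admittances add. Y = 1/R + jωC
Y = (0.000526 + j5.35e-05) S
|Y| = 0.000529 S → |Z| = 1/|Y| = 1890 Ω, ∠Z = −∠Y = -5.80°
cos φ = cos(-5.80°) = 0.995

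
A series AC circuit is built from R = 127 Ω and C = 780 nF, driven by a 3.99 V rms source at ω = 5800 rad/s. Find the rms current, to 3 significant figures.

15.7 mA

X_C = 1/(ωC) = 221 Ω
Z = 127 − j221 Ω
|Z| = √(127² + 221²) = 255 Ω
I = V/|Z| = 3.99/255 = 15.7 mA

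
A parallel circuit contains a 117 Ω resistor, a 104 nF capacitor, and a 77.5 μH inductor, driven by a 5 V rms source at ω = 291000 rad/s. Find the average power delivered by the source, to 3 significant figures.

214 mW

X_L = ωL = 22.6 Ω
X_C = 1/(ωC) = 33.0 Ω
Parallel: admittances add. Y = 1/R + 1/(jωL) + jωC
Y = (0.00855 − j0.0141) S
|Y| = 0.0165 S → |Z| = 1/|Y| = 60.7 Ω, ∠Z = −∠Y = 58.7°
I = V/|Z| = 82.3 mA
P = VI cos φ = 5 × 0.0823 × cos(58.7°) = 214 mW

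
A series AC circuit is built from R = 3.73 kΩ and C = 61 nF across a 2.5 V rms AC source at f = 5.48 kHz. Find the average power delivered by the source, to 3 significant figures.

ω = 2πf = 34430 rad/s
X_C = 1/(ωC) = 476 Ω
Z = 3730 − j476 Ω
|Z| = √(3730² + 476²) = 3760 Ω
∠Z = arctan(-476/3730) = -7.27°
I = V/|Z| = 665 μA
P = VI cos φ = 2.5 × 0.000665 × cos(-7.27°) = 1.65 mW

1.65 mW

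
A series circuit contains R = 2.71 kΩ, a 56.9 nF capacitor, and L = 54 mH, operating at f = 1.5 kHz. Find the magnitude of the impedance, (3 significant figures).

ω = 2πf = 9425 rad/s
X_L = ωL = 509 Ω
X_C = 1/(ωC) = 1860 Ω
Net reactance X = X_L − X_C = -1360 Ω
Z = 2710 − j1360 Ω
|Z| = √(2710² + 1360²) = 3030 Ω

3030 Ω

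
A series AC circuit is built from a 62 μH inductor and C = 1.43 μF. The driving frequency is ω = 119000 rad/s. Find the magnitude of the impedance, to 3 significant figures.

X_L = ωL = 7.38 Ω
X_C = 1/(ωC) = 5.88 Ω
Net reactance X = X_L − X_C = 1.50 Ω
Z = j1.50 Ω
|Z| = √(0² + 1.50²) = 1.50 Ω

1.50 Ω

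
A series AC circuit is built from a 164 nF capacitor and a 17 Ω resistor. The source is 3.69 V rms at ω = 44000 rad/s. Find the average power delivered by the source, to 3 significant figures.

X_C = 1/(ωC) = 139 Ω
Z = 17.0 − j139 Ω
|Z| = √(17.0² + 139²) = 140 Ω
∠Z = arctan(-139/17.0) = -83.0°
I = V/|Z| = 26.4 mA
P = VI cos φ = 3.69 × 0.0264 × cos(-83.0°) = 11.9 mW

11.9 mW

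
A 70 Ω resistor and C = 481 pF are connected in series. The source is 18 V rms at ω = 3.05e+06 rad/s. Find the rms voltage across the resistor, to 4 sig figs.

1.839 V

X_C = 1/(ωC) = 681.6 Ω
Z = 70.00 − j681.6 Ω
|Z| = √(70.00² + 681.6²) = 685.2 Ω
I = V/|Z| = 26.27 mA
V_R = I·|Z_R| = 0.02627 × 70.00 = 1.839 V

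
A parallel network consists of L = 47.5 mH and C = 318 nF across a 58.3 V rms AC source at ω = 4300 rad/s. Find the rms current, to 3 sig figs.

X_L = ωL = 204 Ω
X_C = 1/(ωC) = 731 Ω
Parallel: admittances add. Y = 1/(jωL) + jωC
Y = (0 − j0.00353) S
|Y| = 0.00353 S → |Z| = 1/|Y| = 283 Ω, ∠Z = −∠Y = 90.0°
I = V/|Z| = 58.3/283 = 206 mA

206 mA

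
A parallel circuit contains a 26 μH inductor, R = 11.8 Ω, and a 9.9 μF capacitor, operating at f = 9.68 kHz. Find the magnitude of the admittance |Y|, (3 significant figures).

90.0 mS

ω = 2πf = 60820 rad/s
X_L = ωL = 1.58 Ω
X_C = 1/(ωC) = 1.66 Ω
Parallel: admittances add. Y = 1/R + 1/(jωL) + jωC
Y = (0.0847 − j0.0302) S
|Y| = 0.0900 S → |Z| = 1/|Y| = 11.1 Ω, ∠Z = −∠Y = 19.6°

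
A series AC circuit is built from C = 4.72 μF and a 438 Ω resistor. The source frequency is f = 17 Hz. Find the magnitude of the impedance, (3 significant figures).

2030 Ω

ω = 2πf = 106.8 rad/s
X_C = 1/(ωC) = 1980 Ω
Z = 438 − j1980 Ω
|Z| = √(438² + 1980²) = 2030 Ω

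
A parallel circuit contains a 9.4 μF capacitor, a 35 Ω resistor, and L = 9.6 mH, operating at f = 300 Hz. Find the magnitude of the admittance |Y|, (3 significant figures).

ω = 2πf = 1885 rad/s
X_L = ωL = 18.1 Ω
X_C = 1/(ωC) = 56.4 Ω
Parallel: admittances add. Y = 1/R + 1/(jωL) + jωC
Y = (0.0286 − j0.0375) S
|Y| = 0.0472 S → |Z| = 1/|Y| = 21.2 Ω, ∠Z = −∠Y = 52.7°

47.2 mS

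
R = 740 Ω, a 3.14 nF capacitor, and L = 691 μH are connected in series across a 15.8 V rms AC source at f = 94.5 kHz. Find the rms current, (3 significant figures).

ω = 2πf = 593800 rad/s
X_L = ωL = 410 Ω
X_C = 1/(ωC) = 536 Ω
Net reactance X = X_L − X_C = -126 Ω
Z = 740 − j126 Ω
|Z| = √(740² + 126²) = 751 Ω
I = V/|Z| = 15.8/751 = 21.0 mA

21.0 mA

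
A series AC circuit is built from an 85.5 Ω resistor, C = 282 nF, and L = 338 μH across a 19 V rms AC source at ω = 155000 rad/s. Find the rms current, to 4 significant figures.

X_L = ωL = 52.39 Ω
X_C = 1/(ωC) = 22.88 Ω
Net reactance X = X_L − X_C = 29.51 Ω
Z = 85.50 + j29.51 Ω
|Z| = √(85.50² + 29.51²) = 90.45 Ω
I = V/|Z| = 19/90.45 = 210.1 mA

210.1 mA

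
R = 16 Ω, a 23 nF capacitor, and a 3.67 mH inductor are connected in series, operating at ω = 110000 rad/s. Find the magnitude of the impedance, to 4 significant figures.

18.09 Ω

X_L = ωL = 403.7 Ω
X_C = 1/(ωC) = 395.3 Ω
Net reactance X = X_L − X_C = 8.443 Ω
Z = 16.00 + j8.443 Ω
|Z| = √(16.00² + 8.443²) = 18.09 Ω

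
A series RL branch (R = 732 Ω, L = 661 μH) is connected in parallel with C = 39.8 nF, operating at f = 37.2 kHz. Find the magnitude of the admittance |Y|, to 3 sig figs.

9.12 mS

ω = 2πf = 233700 rad/s
X_L = ωL = 154 Ω
X_C = 1/(ωC) = 107 Ω
Branch 1 (R+jX_L): Z₁ = 732 + j154 Ω, |Z₁| = 748 Ω
Branch 2 (−jX_C): Z₂ = −j107 Ω
Parallel: Z = Z₁Z₂/(Z₁+Z₂), |Z| = 110 Ω, ∠Z = -81.8°
|Y| = 1/|Z| = 9.12 mS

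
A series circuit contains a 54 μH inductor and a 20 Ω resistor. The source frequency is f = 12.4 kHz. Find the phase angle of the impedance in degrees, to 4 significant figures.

ω = 2πf = 77910 rad/s
X_L = ωL = 4.207 Ω
Z = 20.00 + j4.207 Ω
|Z| = √(20.00² + 4.207²) = 20.44 Ω
∠Z = arctan(4.207/20.00) = 11.88°

11.88°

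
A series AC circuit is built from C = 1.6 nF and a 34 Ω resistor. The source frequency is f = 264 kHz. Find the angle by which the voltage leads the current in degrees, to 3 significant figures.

-84.8°

ω = 2πf = 1.659e+06 rad/s
X_C = 1/(ωC) = 377 Ω
Z = 34.0 − j377 Ω
|Z| = √(34.0² + 377²) = 378 Ω
∠Z = arctan(-377/34.0) = -84.8°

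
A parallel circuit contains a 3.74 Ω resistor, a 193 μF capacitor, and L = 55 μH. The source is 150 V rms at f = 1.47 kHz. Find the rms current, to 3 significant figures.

ω = 2πf = 9236 rad/s
X_L = ωL = 0.508 Ω
X_C = 1/(ωC) = 0.561 Ω
Parallel: admittances add. Y = 1/R + 1/(jωL) + jωC
Y = (0.267 − j0.186) S
|Y| = 0.326 S → |Z| = 1/|Y| = 3.07 Ω, ∠Z = −∠Y = 34.8°
I = V/|Z| = 150/3.07 = 48.8 A

48.8 A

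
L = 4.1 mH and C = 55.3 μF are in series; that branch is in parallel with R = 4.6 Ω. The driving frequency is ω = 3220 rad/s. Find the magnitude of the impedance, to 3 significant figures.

X_L = ωL = 13.2 Ω
X_C = 1/(ωC) = 5.62 Ω
Branch 1: Z₁ = R = 4.60 Ω
Branch 2 (series LC): Z₂ = j(X_L − X_C) = j7.59 Ω
Parallel: Z = Z₁Z₂/(Z₁+Z₂), |Z| = 3.93 Ω, ∠Z = 31.2°

3.93 Ω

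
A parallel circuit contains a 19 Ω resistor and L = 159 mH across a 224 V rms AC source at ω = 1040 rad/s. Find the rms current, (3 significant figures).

11.9 A

X_L = ωL = 165 Ω
Parallel: admittances add. Y = 1/R + 1/(jωL)
Y = (0.0526 − j0.00605) S
|Y| = 0.0530 S → |Z| = 1/|Y| = 18.9 Ω, ∠Z = −∠Y = 6.55°
I = V/|Z| = 224/18.9 = 11.9 A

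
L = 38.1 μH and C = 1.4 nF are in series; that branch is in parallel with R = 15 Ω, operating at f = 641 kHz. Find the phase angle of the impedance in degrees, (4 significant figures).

ω = 2πf = 4.028e+06 rad/s
X_L = ωL = 153.4 Ω
X_C = 1/(ωC) = 177.4 Ω
Branch 1: Z₁ = R = 15.00 Ω
Branch 2 (series LC): Z₂ = j(X_L − X_C) = −j23.90 Ω
Parallel: Z = Z₁Z₂/(Z₁+Z₂), |Z| = 12.71 Ω, ∠Z = -32.11°

-32.11°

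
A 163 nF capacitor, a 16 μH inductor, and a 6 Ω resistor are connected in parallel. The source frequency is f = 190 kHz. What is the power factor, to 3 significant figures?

0.761

ω = 2πf = 1.194e+06 rad/s
X_L = ωL = 19.1 Ω
X_C = 1/(ωC) = 5.14 Ω
Parallel: admittances add. Y = 1/R + 1/(jωL) + jωC
Y = (0.167 + j0.142) S
|Y| = 0.219 S → |Z| = 1/|Y| = 4.56 Ω, ∠Z = −∠Y = -40.5°
cos φ = cos(-40.5°) = 0.761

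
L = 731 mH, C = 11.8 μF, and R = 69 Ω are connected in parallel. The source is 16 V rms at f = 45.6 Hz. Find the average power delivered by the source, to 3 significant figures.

ω = 2πf = 286.5 rad/s
X_L = ωL = 209 Ω
X_C = 1/(ωC) = 296 Ω
Parallel: admittances add. Y = 1/R + 1/(jωL) + jωC
Y = (0.0145 − j0.00139) S
|Y| = 0.0146 S → |Z| = 1/|Y| = 68.7 Ω, ∠Z = −∠Y = 5.49°
I = V/|Z| = 233 mA
P = VI cos φ = 16 × 0.233 × cos(5.49°) = 3.71 W

3.71 W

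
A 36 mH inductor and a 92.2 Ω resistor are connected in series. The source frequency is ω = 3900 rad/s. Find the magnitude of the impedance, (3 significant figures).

X_L = ωL = 140 Ω
Z = 92.2 + j140 Ω
|Z| = √(92.2² + 140²) = 168 Ω

168 Ω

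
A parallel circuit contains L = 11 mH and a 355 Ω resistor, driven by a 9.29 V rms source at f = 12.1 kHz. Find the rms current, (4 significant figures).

ω = 2πf = 76030 rad/s
X_L = ωL = 836.3 Ω
Parallel: admittances add. Y = 1/R + 1/(jωL)
Y = (0.002817 − j0.001196) S
|Y| = 0.003060 S → |Z| = 1/|Y| = 326.8 Ω, ∠Z = −∠Y = 23.00°
I = V/|Z| = 9.29/326.8 = 28.43 mA

28.43 mA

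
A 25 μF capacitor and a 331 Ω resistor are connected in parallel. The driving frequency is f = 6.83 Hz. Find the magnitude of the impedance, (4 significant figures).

311.9 Ω

ω = 2πf = 42.91 rad/s
X_C = 1/(ωC) = 932.1 Ω
Parallel: admittances add. Y = 1/R + jωC
Y = (0.003021 + j0.001073) S
|Y| = 0.003206 S → |Z| = 1/|Y| = 311.9 Ω, ∠Z = −∠Y = -19.55°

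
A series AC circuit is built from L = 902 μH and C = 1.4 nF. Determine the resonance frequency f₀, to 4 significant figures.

141.6 kHz

ω₀ = 1/√(LC) = 1/√(0.000902 × 1.4e-09) = 889900 rad/s
f₀ = ω₀/(2π) = 141.6 kHz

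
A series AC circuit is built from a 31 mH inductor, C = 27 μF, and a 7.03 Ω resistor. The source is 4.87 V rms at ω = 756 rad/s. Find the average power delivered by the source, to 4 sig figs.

237.3 mW

X_L = ωL = 23.44 Ω
X_C = 1/(ωC) = 48.99 Ω
Net reactance X = X_L − X_C = -25.55 Ω
Z = 7.030 − j25.55 Ω
|Z| = √(7.030² + 25.55²) = 26.50 Ω
∠Z = arctan(-25.55/7.030) = -74.62°
I = V/|Z| = 183.7 mA
P = VI cos φ = 4.87 × 0.1837 × cos(-74.62°) = 237.3 mW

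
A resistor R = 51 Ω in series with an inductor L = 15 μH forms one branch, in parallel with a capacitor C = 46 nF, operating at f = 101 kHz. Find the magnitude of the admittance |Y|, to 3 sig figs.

ω = 2πf = 634600 rad/s
X_L = ωL = 9.52 Ω
X_C = 1/(ωC) = 34.3 Ω
Branch 1 (R+jX_L): Z₁ = 51.0 + j9.52 Ω, |Z₁| = 51.9 Ω
Branch 2 (−jX_C): Z₂ = −j34.3 Ω
Parallel: Z = Z₁Z₂/(Z₁+Z₂), |Z| = 31.4 Ω, ∠Z = -53.6°
|Y| = 1/|Z| = 31.9 mS

31.9 mS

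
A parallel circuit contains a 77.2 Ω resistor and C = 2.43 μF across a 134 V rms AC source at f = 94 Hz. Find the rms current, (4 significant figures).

ω = 2πf = 590.6 rad/s
X_C = 1/(ωC) = 696.8 Ω
Parallel: admittances add. Y = 1/R + jωC
Y = (0.01295 + j0.001435) S
|Y| = 0.01303 S → |Z| = 1/|Y| = 76.73 Ω, ∠Z = −∠Y = -6.322°
I = V/|Z| = 134/76.73 = 1.746 A

1.746 A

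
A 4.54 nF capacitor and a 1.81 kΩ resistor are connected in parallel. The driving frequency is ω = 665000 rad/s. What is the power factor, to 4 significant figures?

0.1800

X_C = 1/(ωC) = 331.2 Ω
Parallel: admittances add. Y = 1/R + jωC
Y = (0.0005525 + j0.003019) S
|Y| = 0.003069 S → |Z| = 1/|Y| = 325.8 Ω, ∠Z = −∠Y = -79.63°
cos φ = cos(-79.63°) = 0.1800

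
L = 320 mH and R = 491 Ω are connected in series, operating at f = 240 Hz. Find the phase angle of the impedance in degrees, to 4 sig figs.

ω = 2πf = 1508 rad/s
X_L = ωL = 482.5 Ω
Z = 491.0 + j482.5 Ω
|Z| = √(491.0² + 482.5²) = 688.4 Ω
∠Z = arctan(482.5/491.0) = 44.50°

44.50°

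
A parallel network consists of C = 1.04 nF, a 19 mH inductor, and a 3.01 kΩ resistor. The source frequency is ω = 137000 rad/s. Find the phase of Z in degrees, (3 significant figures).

X_L = ωL = 2600 Ω
X_C = 1/(ωC) = 7020 Ω
Parallel: admittances add. Y = 1/R + 1/(jωL) + jωC
Y = (0.000332 − j0.000242) S
|Y| = 0.000411 S → |Z| = 1/|Y| = 2430 Ω, ∠Z = −∠Y = 36.0°

36.0°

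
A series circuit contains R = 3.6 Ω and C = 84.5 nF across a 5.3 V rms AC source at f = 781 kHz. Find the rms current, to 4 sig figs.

ω = 2πf = 4.907e+06 rad/s
X_C = 1/(ωC) = 2.412 Ω
Z = 3.600 − j2.412 Ω
|Z| = √(3.600² + 2.412²) = 4.333 Ω
I = V/|Z| = 5.3/4.333 = 1.223 A

1.223 A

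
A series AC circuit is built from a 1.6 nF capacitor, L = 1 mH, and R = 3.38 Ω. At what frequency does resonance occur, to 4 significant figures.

125.8 kHz

ω₀ = 1/√(LC) = 1/√(0.001 × 1.6e-09) = 790600 rad/s
f₀ = ω₀/(2π) = 125.8 kHz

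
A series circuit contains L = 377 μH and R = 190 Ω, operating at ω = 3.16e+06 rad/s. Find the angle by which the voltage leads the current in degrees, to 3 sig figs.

80.9°

X_L = ωL = 1190 Ω
Z = 190 + j1190 Ω
|Z| = √(190² + 1190²) = 1210 Ω
∠Z = arctan(1190/190) = 80.9°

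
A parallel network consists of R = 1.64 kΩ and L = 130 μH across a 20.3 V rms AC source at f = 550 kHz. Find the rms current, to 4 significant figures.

ω = 2πf = 3.456e+06 rad/s
X_L = ωL = 449.2 Ω
Parallel: admittances add. Y = 1/R + 1/(jωL)
Y = (0.0006098 − j0.002226) S
|Y| = 0.002308 S → |Z| = 1/|Y| = 433.3 Ω, ∠Z = −∠Y = 74.68°
I = V/|Z| = 20.3/433.3 = 46.85 mA

46.85 mA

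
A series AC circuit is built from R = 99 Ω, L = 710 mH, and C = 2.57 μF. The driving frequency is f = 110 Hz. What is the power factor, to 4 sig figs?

ω = 2πf = 691.2 rad/s
X_L = ωL = 490.7 Ω
X_C = 1/(ωC) = 563.0 Ω
Net reactance X = X_L − X_C = -72.26 Ω
Z = 99.00 − j72.26 Ω
|Z| = √(99.00² + 72.26²) = 122.6 Ω
∠Z = arctan(-72.26/99.00) = -36.13°
cos φ = cos(-36.13°) = 0.8077

0.8077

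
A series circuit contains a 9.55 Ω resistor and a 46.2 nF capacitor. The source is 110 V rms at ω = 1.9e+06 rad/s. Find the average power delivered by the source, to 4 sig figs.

522.9 W

X_C = 1/(ωC) = 11.39 Ω
Z = 9.550 − j11.39 Ω
|Z| = √(9.550² + 11.39²) = 14.87 Ω
∠Z = arctan(-11.39/9.550) = -50.03°
I = V/|Z| = 7.400 A
P = VI cos φ = 110 × 7.400 × cos(-50.03°) = 522.9 W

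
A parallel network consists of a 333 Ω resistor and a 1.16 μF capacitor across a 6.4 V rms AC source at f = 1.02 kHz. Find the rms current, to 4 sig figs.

51.31 mA

ω = 2πf = 6409 rad/s
X_C = 1/(ωC) = 134.5 Ω
Parallel: admittances add. Y = 1/R + jωC
Y = (0.003003 + j0.007434) S
|Y| = 0.008018 S → |Z| = 1/|Y| = 124.7 Ω, ∠Z = −∠Y = -68.00°
I = V/|Z| = 6.4/124.7 = 51.31 mA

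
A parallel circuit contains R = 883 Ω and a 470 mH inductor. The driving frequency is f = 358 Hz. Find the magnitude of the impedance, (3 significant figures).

678 Ω

ω = 2πf = 2249 rad/s
X_L = ωL = 1060 Ω
Parallel: admittances add. Y = 1/R + 1/(jωL)
Y = (0.00113 − j0.000946) S
|Y| = 0.00148 S → |Z| = 1/|Y| = 678 Ω, ∠Z = −∠Y = 39.9°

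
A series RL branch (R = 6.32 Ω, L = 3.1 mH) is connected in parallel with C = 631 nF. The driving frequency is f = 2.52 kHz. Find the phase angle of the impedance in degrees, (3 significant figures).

ω = 2πf = 15830 rad/s
X_L = ωL = 49.1 Ω
X_C = 1/(ωC) = 100 Ω
Branch 1 (R+jX_L): Z₁ = 6.32 + j49.1 Ω, |Z₁| = 49.5 Ω
Branch 2 (−jX_C): Z₂ = −j100 Ω
Parallel: Z = Z₁Z₂/(Z₁+Z₂), |Z| = 96.4 Ω, ∠Z = 75.6°

75.6°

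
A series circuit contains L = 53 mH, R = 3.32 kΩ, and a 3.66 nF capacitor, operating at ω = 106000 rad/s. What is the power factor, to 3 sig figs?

X_L = ωL = 5620 Ω
X_C = 1/(ωC) = 2580 Ω
Net reactance X = X_L − X_C = 3040 Ω
Z = 3320 + j3040 Ω
|Z| = √(3320² + 3040²) = 4500 Ω
∠Z = arctan(3040/3320) = 42.5°
cos φ = cos(42.5°) = 0.737

0.737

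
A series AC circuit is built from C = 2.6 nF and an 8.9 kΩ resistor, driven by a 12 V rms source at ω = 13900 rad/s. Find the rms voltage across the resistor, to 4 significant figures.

X_C = 1/(ωC) = 27670 Ω
Z = 8900 − j27670 Ω
|Z| = √(8900² + 27670²) = 29070 Ω
I = V/|Z| = 412.8 μA
V_R = I·|Z_R| = 0.0004128 × 8900 = 3.674 V

3.674 V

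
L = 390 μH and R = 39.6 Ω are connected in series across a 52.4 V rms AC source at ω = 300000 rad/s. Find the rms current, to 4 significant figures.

424.2 mA

X_L = ωL = 117.0 Ω
Z = 39.60 + j117.0 Ω
|Z| = √(39.60² + 117.0²) = 123.5 Ω
I = V/|Z| = 52.4/123.5 = 424.2 mA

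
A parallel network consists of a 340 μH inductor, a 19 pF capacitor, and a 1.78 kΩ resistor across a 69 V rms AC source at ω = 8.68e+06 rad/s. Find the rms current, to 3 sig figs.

X_L = ωL = 2950 Ω
X_C = 1/(ωC) = 6060 Ω
Parallel: admittances add. Y = 1/R + 1/(jωL) + jωC
Y = (0.000562 − j0.000174) S
|Y| = 0.000588 S → |Z| = 1/|Y| = 1700 Ω, ∠Z = −∠Y = 17.2°
I = V/|Z| = 69/1700 = 40.6 mA

40.6 mA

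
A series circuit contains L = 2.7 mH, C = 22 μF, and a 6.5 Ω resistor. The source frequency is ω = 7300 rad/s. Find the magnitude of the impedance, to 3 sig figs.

15.0 Ω

X_L = ωL = 19.7 Ω
X_C = 1/(ωC) = 6.23 Ω
Net reactance X = X_L − X_C = 13.5 Ω
Z = 6.50 + j13.5 Ω
|Z| = √(6.50² + 13.5²) = 15.0 Ω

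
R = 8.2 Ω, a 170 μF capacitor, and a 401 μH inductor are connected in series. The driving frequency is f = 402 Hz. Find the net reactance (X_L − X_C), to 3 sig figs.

ω = 2πf = 2526 rad/s
X_L = ωL = 1.01 Ω
X_C = 1/(ωC) = 2.33 Ω
X = 1.01 − 2.33 = -1.32 Ω

-1.32 Ω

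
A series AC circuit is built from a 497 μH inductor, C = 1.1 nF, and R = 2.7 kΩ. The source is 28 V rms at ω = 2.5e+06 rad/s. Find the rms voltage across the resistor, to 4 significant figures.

26.62 V

X_L = ωL = 1243 Ω
X_C = 1/(ωC) = 363.6 Ω
Net reactance X = X_L − X_C = 878.9 Ω
Z = 2700 + j878.9 Ω
|Z| = √(2700² + 878.9²) = 2839 Ω
I = V/|Z| = 9.861 mA
V_R = I·|Z_R| = 0.009861 × 2700 = 26.62 V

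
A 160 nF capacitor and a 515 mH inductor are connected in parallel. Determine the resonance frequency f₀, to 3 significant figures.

ω₀ = 1/√(LC) = 1/√(0.515 × 1.6e-07) = 3484 rad/s
f₀ = ω₀/(2π) = 554 Hz

554 Hz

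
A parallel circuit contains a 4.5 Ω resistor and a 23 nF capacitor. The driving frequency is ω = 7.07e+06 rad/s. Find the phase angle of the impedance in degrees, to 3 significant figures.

-36.2°

X_C = 1/(ωC) = 6.15 Ω
Parallel: admittances add. Y = 1/R + jωC
Y = (0.222 + j0.163) S
|Y| = 0.275 S → |Z| = 1/|Y| = 3.63 Ω, ∠Z = −∠Y = -36.2°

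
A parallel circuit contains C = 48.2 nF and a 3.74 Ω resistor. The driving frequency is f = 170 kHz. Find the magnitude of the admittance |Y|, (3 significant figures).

ω = 2πf = 1.068e+06 rad/s
X_C = 1/(ωC) = 19.4 Ω
Parallel: admittances add. Y = 1/R + jωC
Y = (0.267 + j0.0515) S
|Y| = 0.272 S → |Z| = 1/|Y| = 3.67 Ω, ∠Z = −∠Y = -10.9°

272 mS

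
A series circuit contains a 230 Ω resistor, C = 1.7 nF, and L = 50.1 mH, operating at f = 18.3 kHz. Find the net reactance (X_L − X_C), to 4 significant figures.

644.7 Ω

ω = 2πf = 115000 rad/s
X_L = ωL = 5761 Ω
X_C = 1/(ωC) = 5116 Ω
X = 5761 − 5116 = 644.7 Ω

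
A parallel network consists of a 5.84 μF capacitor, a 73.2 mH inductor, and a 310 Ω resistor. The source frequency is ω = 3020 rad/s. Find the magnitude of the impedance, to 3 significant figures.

74.1 Ω

X_L = ωL = 221 Ω
X_C = 1/(ωC) = 56.7 Ω
Parallel: admittances add. Y = 1/R + 1/(jωL) + jωC
Y = (0.00323 + j0.0131) S
|Y| = 0.0135 S → |Z| = 1/|Y| = 74.1 Ω, ∠Z = −∠Y = -76.2°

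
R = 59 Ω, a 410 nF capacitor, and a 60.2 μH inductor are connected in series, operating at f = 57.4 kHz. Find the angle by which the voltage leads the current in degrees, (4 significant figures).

14.22°

ω = 2πf = 360700 rad/s
X_L = ωL = 21.71 Ω
X_C = 1/(ωC) = 6.763 Ω
Net reactance X = X_L − X_C = 14.95 Ω
Z = 59.00 + j14.95 Ω
|Z| = √(59.00² + 14.95²) = 60.86 Ω
∠Z = arctan(14.95/59.00) = 14.22°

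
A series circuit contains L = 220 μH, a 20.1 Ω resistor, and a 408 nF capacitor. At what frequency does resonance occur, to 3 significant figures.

16.8 kHz

ω₀ = 1/√(LC) = 1/√(0.00022 × 4.08e-07) = 105600 rad/s
f₀ = ω₀/(2π) = 16.8 kHz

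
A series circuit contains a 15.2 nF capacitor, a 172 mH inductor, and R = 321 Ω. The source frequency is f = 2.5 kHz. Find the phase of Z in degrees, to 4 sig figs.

-77.81°

ω = 2πf = 15710 rad/s
X_L = ωL = 2702 Ω
X_C = 1/(ωC) = 4188 Ω
Net reactance X = X_L − X_C = -1487 Ω
Z = 321.0 − j1487 Ω
|Z| = √(321.0² + 1487²) = 1521 Ω
∠Z = arctan(-1487/321.0) = -77.81°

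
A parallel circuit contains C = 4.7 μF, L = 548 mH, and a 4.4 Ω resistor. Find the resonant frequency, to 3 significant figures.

99.2 Hz

ω₀ = 1/√(LC) = 1/√(0.548 × 4.7e-06) = 623.1 rad/s
f₀ = ω₀/(2π) = 99.2 Hz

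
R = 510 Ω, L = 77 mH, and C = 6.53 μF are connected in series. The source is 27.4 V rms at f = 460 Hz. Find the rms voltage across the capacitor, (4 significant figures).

2.701 V

ω = 2πf = 2890 rad/s
X_L = ωL = 222.6 Ω
X_C = 1/(ωC) = 52.98 Ω
Net reactance X = X_L − X_C = 169.6 Ω
Z = 510.0 + j169.6 Ω
|Z| = √(510.0² + 169.6²) = 537.5 Ω
I = V/|Z| = 50.98 mA
V_C = I·|Z_C| = 0.05098 × 52.98 = 2.701 V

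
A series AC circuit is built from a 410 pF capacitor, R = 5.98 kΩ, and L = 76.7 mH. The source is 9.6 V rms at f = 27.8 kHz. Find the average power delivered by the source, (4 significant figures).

15.27 mW

ω = 2πf = 174700 rad/s
X_L = ωL = 13400 Ω
X_C = 1/(ωC) = 13960 Ω
Net reactance X = X_L − X_C = -566.0 Ω
Z = 5980 − j566.0 Ω
|Z| = √(5980² + 566.0²) = 6007 Ω
∠Z = arctan(-566.0/5980) = -5.407°
I = V/|Z| = 1.598 mA
P = VI cos φ = 9.6 × 0.001598 × cos(-5.407°) = 15.27 mW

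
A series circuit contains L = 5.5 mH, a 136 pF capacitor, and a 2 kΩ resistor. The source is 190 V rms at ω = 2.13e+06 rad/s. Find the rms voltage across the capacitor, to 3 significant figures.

X_L = ωL = 11700 Ω
X_C = 1/(ωC) = 3450 Ω
Net reactance X = X_L − X_C = 8260 Ω
Z = 2000 + j8260 Ω
|Z| = √(2000² + 8260²) = 8500 Ω
I = V/|Z| = 22.3 mA
V_C = I·|Z_C| = 0.0223 × 3450 = 77.2 V

77.2 V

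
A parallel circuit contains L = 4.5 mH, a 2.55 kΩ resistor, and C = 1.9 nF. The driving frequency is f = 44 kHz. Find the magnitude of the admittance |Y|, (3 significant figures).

ω = 2πf = 276500 rad/s
X_L = ωL = 1240 Ω
X_C = 1/(ωC) = 1900 Ω
Parallel: admittances add. Y = 1/R + 1/(jωL) + jωC
Y = (0.000392 − j0.000279) S
|Y| = 0.000481 S → |Z| = 1/|Y| = 2080 Ω, ∠Z = −∠Y = 35.4°

481 μS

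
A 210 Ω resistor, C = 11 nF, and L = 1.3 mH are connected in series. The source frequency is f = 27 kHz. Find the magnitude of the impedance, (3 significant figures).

379 Ω

ω = 2πf = 169600 rad/s
X_L = ωL = 221 Ω
X_C = 1/(ωC) = 536 Ω
Net reactance X = X_L − X_C = -315 Ω
Z = 210 − j315 Ω
|Z| = √(210² + 315²) = 379 Ω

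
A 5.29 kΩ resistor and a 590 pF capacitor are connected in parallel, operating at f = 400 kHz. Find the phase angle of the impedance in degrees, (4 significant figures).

ω = 2πf = 2.513e+06 rad/s
X_C = 1/(ωC) = 674.4 Ω
Parallel: admittances add. Y = 1/R + jωC
Y = (0.0001890 + j0.001483) S
|Y| = 0.001495 S → |Z| = 1/|Y| = 669.0 Ω, ∠Z = −∠Y = -82.73°

-82.73°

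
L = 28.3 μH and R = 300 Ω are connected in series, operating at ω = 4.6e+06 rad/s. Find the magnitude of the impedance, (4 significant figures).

327.0 Ω

X_L = ωL = 130.2 Ω
Z = 300.0 + j130.2 Ω
|Z| = √(300.0² + 130.2²) = 327.0 Ω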